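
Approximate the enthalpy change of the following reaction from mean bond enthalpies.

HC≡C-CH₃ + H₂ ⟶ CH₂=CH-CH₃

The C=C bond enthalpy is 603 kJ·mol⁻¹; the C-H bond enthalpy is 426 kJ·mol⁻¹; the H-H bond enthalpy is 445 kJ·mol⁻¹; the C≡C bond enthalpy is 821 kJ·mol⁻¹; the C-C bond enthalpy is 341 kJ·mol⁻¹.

ΔH ≈ −189 kJ

Bonds broken (reactants):
  C≡C: 1 × 821 = 821
  C-C: 1 × 341 = 341
  C-H: 4 × 426 = 1704
  H-H: 1 × 445 = 445
  Σ(broken) = 3311 kJ
Bonds formed (products):
  C-C: 1 × 341 = 341
  C-H: 6 × 426 = 2556
  C=C: 1 × 603 = 603
  Σ(formed) = 3500 kJ
ΔH = Σ(broken) − Σ(formed) = 3311 − 3500 = −189 kJ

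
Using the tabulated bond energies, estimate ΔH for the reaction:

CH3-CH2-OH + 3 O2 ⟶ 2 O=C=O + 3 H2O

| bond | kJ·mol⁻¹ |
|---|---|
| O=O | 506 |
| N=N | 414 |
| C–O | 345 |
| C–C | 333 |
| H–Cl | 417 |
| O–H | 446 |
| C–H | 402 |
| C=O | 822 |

ΔH ≈ −1312 kJ

Bonds broken (reactants):
  C–C: 1 × 333 = 333
  C–H: 5 × 402 = 2010
  C–O: 1 × 345 = 345
  O–H: 1 × 446 = 446
  O=O: 3 × 506 = 1518
  Σ(broken) = 4652 kJ
Bonds formed (products):
  C=O: 4 × 822 = 3288
  O–H: 6 × 446 = 2676
  Σ(formed) = 5964 kJ
ΔH = Σ(broken) − Σ(formed) = 4652 − 5964 = −1312 kJ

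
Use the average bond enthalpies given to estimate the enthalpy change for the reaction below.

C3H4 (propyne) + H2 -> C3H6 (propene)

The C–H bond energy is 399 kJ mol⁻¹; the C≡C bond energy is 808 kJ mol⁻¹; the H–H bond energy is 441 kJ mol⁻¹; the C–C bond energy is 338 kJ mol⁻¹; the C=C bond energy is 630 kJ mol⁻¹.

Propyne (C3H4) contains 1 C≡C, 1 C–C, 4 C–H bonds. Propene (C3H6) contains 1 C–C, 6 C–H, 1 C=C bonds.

ΔH ≈ −179 kJ

Bonds broken (reactants):
  C≡C: 1 × 808 = 808
  C–C: 1 × 338 = 338
  C–H: 4 × 399 = 1596
  H–H: 1 × 441 = 441
  Σ(broken) = 3183 kJ
Bonds formed (products):
  C–C: 1 × 338 = 338
  C–H: 6 × 399 = 2394
  C=C: 1 × 630 = 630
  Σ(formed) = 3362 kJ
ΔH = Σ(broken) − Σ(formed) = 3183 − 3362 = −179 kJ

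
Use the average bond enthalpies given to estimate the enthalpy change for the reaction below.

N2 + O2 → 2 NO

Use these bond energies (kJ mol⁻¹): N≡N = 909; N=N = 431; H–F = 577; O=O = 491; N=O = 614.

ΔH ≈ +172 kJ

Bonds broken (reactants):
  N≡N: 1 × 909 = 909
  O=O: 1 × 491 = 491
  Σ(broken) = 1400 kJ
Bonds formed (products):
  N=O: 2 × 614 = 1228
  Σ(formed) = 1228 kJ
ΔH = Σ(broken) − Σ(formed) = 1400 − 1228 = +172 kJ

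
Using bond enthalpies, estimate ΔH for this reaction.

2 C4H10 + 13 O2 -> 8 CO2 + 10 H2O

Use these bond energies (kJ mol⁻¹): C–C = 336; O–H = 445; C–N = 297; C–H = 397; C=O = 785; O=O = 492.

Bonds broken (reactants):
  C–C: 6 × 336 = 2016
  C–H: 20 × 397 = 7940
  O=O: 13 × 492 = 6396
  Σ(broken) = 16352 kJ
Bonds formed (products):
  C=O: 16 × 785 = 12560
  O–H: 20 × 445 = 8900
  Σ(formed) = 21460 kJ
ΔH = Σ(broken) − Σ(formed) = 16352 − 21460 = −5108 kJ

ΔH ≈ −5108 kJ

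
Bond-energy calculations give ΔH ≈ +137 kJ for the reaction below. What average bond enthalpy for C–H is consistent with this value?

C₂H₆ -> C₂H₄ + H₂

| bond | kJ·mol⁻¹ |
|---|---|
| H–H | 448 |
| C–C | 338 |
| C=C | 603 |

D(C–H) ≈ 425 kJ/mol

Let D be the C–H bond energy.
Σ(broken) = 1×338 + 6×D = 338 + 6D
Σ(formed) = 4×D + 1×603 + 1×448 = 1051 + 4D
ΔH = Σ(broken) − Σ(formed) = (338 + 6D) − (1051 + 4D) = −713 + 2D
Setting this equal to +137 kJ gives 2D = 850, so D = 425 kJ/mol.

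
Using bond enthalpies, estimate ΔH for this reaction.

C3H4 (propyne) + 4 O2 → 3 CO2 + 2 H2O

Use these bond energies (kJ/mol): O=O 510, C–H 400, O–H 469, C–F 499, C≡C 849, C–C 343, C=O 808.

Bonds broken (reactants):
  C≡C: 1 × 849 = 849
  C–C: 1 × 343 = 343
  C–H: 4 × 400 = 1600
  O=O: 4 × 510 = 2040
  Σ(broken) = 4832 kJ
Bonds formed (products):
  C=O: 6 × 808 = 4848
  O–H: 4 × 469 = 1876
  Σ(formed) = 6724 kJ
ΔH = Σ(broken) − Σ(formed) = 4832 − 6724 = −1892 kJ

ΔH ≈ −1892 kJ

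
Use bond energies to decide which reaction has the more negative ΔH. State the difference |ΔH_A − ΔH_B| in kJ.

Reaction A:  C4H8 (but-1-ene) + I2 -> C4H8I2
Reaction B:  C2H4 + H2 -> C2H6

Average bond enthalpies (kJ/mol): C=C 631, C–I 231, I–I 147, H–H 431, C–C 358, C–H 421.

Reaction B, by 96 kJ

Reaction A:
  Bonds broken (reactants):
    C–C: 2 × 358 = 716
    C–H: 8 × 421 = 3368
    C=C: 1 × 631 = 631
    I–I: 1 × 147 = 147
    Σ(broken) = 4862 kJ
  Bonds formed (products):
    C–C: 3 × 358 = 1074
    C–H: 8 × 421 = 3368
    C–I: 2 × 231 = 462
    Σ(formed) = 4904 kJ
  ΔH_A = 4862 − 4904 = −42 kJ
Reaction B:
  Bonds broken (reactants):
    C–H: 4 × 421 = 1684
    C=C: 1 × 631 = 631
    H–H: 1 × 431 = 431
    Σ(broken) = 2746 kJ
  Bonds formed (products):
    C–C: 1 × 358 = 358
    C–H: 6 × 421 = 2526
    Σ(formed) = 2884 kJ
  ΔH_B = 2746 − 2884 = −138 kJ
ΔH_A − ΔH_B = +96 kJ, so reaction B has the more negative ΔH; |ΔH_A − ΔH_B| = 96 kJ.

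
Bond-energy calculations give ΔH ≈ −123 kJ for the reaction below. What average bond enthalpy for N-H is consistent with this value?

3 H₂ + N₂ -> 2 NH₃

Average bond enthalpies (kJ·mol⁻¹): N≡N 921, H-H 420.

D(N-H) ≈ 384 kJ/mol

Let D be the N-H bond energy.
Σ(broken) = 3×420 + 1×921 = 2181
Σ(formed) = 6×D = 6D
ΔH = Σ(broken) − Σ(formed) = (2181) − (6D) = +2181 − 6D
Setting this equal to −123 kJ gives 6D = 2304, so D = 384 kJ/mol.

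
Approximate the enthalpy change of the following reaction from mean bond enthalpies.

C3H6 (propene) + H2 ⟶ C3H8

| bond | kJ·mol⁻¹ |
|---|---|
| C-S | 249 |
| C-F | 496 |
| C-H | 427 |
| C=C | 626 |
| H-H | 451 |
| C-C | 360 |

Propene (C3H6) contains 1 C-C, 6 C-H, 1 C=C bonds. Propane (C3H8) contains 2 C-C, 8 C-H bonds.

Bonds broken (reactants):
  C-C: 1 × 360 = 360
  C-H: 6 × 427 = 2562
  C=C: 1 × 626 = 626
  H-H: 1 × 451 = 451
  Σ(broken) = 3999 kJ
Bonds formed (products):
  C-C: 2 × 360 = 720
  C-H: 8 × 427 = 3416
  Σ(formed) = 4136 kJ
ΔH = Σ(broken) − Σ(formed) = 3999 − 4136 = −137 kJ

ΔH ≈ −137 kJ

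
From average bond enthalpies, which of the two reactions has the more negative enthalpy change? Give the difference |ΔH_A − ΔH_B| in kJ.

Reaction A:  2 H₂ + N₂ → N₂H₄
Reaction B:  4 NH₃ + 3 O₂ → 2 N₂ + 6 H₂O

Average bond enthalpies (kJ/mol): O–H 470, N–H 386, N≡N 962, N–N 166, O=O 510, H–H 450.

Reaction A:
  Bonds broken (reactants):
    H–H: 2 × 450 = 900
    N≡N: 1 × 962 = 962
    Σ(broken) = 1862 kJ
  Bonds formed (products):
    N–H: 4 × 386 = 1544
    N–N: 1 × 166 = 166
    Σ(formed) = 1710 kJ
  ΔH_A = 1862 − 1710 = +152 kJ
Reaction B:
  Bonds broken (reactants):
    N–H: 12 × 386 = 4632
    O=O: 3 × 510 = 1530
    Σ(broken) = 6162 kJ
  Bonds formed (products):
    N≡N: 2 × 962 = 1924
    O–H: 12 × 470 = 5640
    Σ(formed) = 7564 kJ
  ΔH_B = 6162 − 7564 = −1402 kJ
ΔH_A − ΔH_B = +1554 kJ, so reaction B has the more negative ΔH; |ΔH_A − ΔH_B| = 1554 kJ.

Reaction B, by 1554 kJ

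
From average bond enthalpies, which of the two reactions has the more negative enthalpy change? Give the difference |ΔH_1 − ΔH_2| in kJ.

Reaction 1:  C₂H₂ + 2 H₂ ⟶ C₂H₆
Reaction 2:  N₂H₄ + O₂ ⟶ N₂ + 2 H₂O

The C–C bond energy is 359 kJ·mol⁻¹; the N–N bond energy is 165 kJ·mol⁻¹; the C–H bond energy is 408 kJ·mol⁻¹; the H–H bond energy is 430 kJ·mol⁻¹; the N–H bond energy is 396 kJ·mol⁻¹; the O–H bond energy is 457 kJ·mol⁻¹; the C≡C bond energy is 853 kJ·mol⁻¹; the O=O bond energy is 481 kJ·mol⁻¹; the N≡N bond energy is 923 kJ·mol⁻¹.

Reaction 1:
  Bonds broken (reactants):
    C≡C: 1 × 853 = 853
    C–H: 2 × 408 = 816
    H–H: 2 × 430 = 860
    Σ(broken) = 2529 kJ
  Bonds formed (products):
    C–C: 1 × 359 = 359
    C–H: 6 × 408 = 2448
    Σ(formed) = 2807 kJ
  ΔH_1 = 2529 − 2807 = −278 kJ
Reaction 2:
  Bonds broken (reactants):
    N–H: 4 × 396 = 1584
    N–N: 1 × 165 = 165
    O=O: 1 × 481 = 481
    Σ(broken) = 2230 kJ
  Bonds formed (products):
    N≡N: 1 × 923 = 923
    O–H: 4 × 457 = 1828
    Σ(formed) = 2751 kJ
  ΔH_2 = 2230 − 2751 = −521 kJ
ΔH_1 − ΔH_2 = +243 kJ, so reaction 2 has the more negative ΔH; |ΔH_1 − ΔH_2| = 243 kJ.

Reaction 2, by 243 kJ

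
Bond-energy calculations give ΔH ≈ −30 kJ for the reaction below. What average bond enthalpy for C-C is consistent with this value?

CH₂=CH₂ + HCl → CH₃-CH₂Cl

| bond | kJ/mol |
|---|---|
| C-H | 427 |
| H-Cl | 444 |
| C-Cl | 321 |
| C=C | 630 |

D(C-C) ≈ 356 kJ/mol

Let D be the C-C bond energy.
Σ(broken) = 4×427 + 1×630 + 1×444 = 2782
Σ(formed) = 1×D + 1×321 + 5×427 = 2456 + D
ΔH = Σ(broken) − Σ(formed) = (2782) − (2456 + D) = +326 − D
Setting this equal to −30 kJ gives D = 356 kJ/mol.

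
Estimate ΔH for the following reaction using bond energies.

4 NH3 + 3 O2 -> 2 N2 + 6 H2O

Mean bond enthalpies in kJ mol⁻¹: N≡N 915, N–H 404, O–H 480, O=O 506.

ΔH ≈ −1224 kJ

Bonds broken (reactants):
  N–H: 12 × 404 = 4848
  O=O: 3 × 506 = 1518
  Σ(broken) = 6366 kJ
Bonds formed (products):
  N≡N: 2 × 915 = 1830
  O–H: 12 × 480 = 5760
  Σ(formed) = 7590 kJ
ΔH = Σ(broken) − Σ(formed) = 6366 − 7590 = −1224 kJ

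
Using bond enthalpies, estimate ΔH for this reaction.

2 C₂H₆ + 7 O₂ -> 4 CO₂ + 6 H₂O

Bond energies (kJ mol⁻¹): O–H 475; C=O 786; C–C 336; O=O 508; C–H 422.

ΔH ≈ −2696 kJ

Bonds broken (reactants):
  C–C: 2 × 336 = 672
  C–H: 12 × 422 = 5064
  O=O: 7 × 508 = 3556
  Σ(broken) = 9292 kJ
Bonds formed (products):
  C=O: 8 × 786 = 6288
  O–H: 12 × 475 = 5700
  Σ(formed) = 11988 kJ
ΔH = Σ(broken) − Σ(formed) = 9292 − 11988 = −2696 kJ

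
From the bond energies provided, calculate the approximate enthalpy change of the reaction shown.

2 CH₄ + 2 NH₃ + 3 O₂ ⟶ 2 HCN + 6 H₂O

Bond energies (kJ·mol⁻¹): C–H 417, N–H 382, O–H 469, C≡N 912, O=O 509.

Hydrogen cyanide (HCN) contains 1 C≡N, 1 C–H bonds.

ΔH ≈ −1131 kJ

Bonds broken (reactants):
  C–H: 8 × 417 = 3336
  N–H: 6 × 382 = 2292
  O=O: 3 × 509 = 1527
  Σ(broken) = 7155 kJ
Bonds formed (products):
  C≡N: 2 × 912 = 1824
  C–H: 2 × 417 = 834
  O–H: 12 × 469 = 5628
  Σ(formed) = 8286 kJ
ΔH = Σ(broken) − Σ(formed) = 7155 − 8286 = −1131 kJ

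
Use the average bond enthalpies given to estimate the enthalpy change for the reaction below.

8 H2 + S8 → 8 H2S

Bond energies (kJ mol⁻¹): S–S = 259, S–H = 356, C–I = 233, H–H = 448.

Bonds broken (reactants):
  H–H: 8 × 448 = 3584
  S–S: 8 × 259 = 2072
  Σ(broken) = 5656 kJ
Bonds formed (products):
  S–H: 16 × 356 = 5696
  Σ(formed) = 5696 kJ
ΔH = Σ(broken) − Σ(formed) = 5656 − 5696 = −40 kJ

ΔH ≈ −40 kJ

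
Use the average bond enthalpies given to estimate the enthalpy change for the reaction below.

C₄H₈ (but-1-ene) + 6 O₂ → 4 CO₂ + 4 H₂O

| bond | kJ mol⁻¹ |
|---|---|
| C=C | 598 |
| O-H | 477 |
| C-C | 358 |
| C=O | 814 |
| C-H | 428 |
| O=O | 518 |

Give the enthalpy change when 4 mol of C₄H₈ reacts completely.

Bonds broken (reactants):
  C-C: 2 × 358 = 716
  C-H: 8 × 428 = 3424
  C=C: 1 × 598 = 598
  O=O: 6 × 518 = 3108
  Σ(broken) = 7846 kJ
Bonds formed (products):
  C=O: 8 × 814 = 6512
  O-H: 8 × 477 = 3816
  Σ(formed) = 10328 kJ
ΔH = Σ(broken) − Σ(formed) = 7846 − 10328 = −2482 kJ
For 4× the reaction as written: 4 × (−2482) = −9928 kJ

ΔH = −9928 kJ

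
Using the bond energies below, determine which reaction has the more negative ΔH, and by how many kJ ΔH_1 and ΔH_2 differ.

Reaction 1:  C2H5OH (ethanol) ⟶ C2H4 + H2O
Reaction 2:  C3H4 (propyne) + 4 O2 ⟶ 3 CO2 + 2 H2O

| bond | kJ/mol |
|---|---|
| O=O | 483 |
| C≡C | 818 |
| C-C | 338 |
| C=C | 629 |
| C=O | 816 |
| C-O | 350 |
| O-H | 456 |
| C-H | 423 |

Reaction 2, by 1966 kJ

Reaction 1:
  Bonds broken (reactants):
    C-C: 1 × 338 = 338
    C-H: 5 × 423 = 2115
    C-O: 1 × 350 = 350
    O-H: 1 × 456 = 456
    Σ(broken) = 3259 kJ
  Bonds formed (products):
    C-H: 4 × 423 = 1692
    C=C: 1 × 629 = 629
    O-H: 2 × 456 = 912
    Σ(formed) = 3233 kJ
  ΔH_1 = 3259 − 3233 = +26 kJ
Reaction 2:
  Bonds broken (reactants):
    C≡C: 1 × 818 = 818
    C-C: 1 × 338 = 338
    C-H: 4 × 423 = 1692
    O=O: 4 × 483 = 1932
    Σ(broken) = 4780 kJ
  Bonds formed (products):
    C=O: 6 × 816 = 4896
    O-H: 4 × 456 = 1824
    Σ(formed) = 6720 kJ
  ΔH_2 = 4780 − 6720 = −1940 kJ
ΔH_1 − ΔH_2 = +1966 kJ, so reaction 2 has the more negative ΔH; |ΔH_1 − ΔH_2| = 1966 kJ.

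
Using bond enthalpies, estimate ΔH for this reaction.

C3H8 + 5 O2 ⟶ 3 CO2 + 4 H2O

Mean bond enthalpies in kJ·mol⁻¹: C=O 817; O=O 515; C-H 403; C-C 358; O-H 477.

Bonds broken (reactants):
  C-C: 2 × 358 = 716
  C-H: 8 × 403 = 3224
  O=O: 5 × 515 = 2575
  Σ(broken) = 6515 kJ
Bonds formed (products):
  C=O: 6 × 817 = 4902
  O-H: 8 × 477 = 3816
  Σ(formed) = 8718 kJ
ΔH = Σ(broken) − Σ(formed) = 6515 − 8718 = −2203 kJ

ΔH ≈ −2203 kJ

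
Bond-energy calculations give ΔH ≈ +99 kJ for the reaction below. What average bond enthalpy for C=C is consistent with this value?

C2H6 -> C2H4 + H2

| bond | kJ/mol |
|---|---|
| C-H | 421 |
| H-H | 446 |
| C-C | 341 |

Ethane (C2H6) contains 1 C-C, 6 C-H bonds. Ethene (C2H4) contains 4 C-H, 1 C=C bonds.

Let D be the C=C bond energy.
Σ(broken) = 1×341 + 6×421 = 2867
Σ(formed) = 4×421 + 1×D + 1×446 = 2130 + D
ΔH = Σ(broken) − Σ(formed) = (2867) − (2130 + D) = +737 − D
Setting this equal to +99 kJ gives D = 638 kJ/mol.

D(C=C) ≈ 638 kJ/mol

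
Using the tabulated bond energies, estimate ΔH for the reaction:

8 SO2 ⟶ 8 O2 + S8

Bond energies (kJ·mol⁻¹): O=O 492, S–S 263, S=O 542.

Bonds broken (reactants):
  S=O: 16 × 542 = 8672
  Σ(broken) = 8672 kJ
Bonds formed (products):
  O=O: 8 × 492 = 3936
  S–S: 8 × 263 = 2104
  Σ(formed) = 6040 kJ
ΔH = Σ(broken) − Σ(formed) = 8672 − 6040 = +2632 kJ

ΔH ≈ +2632 kJ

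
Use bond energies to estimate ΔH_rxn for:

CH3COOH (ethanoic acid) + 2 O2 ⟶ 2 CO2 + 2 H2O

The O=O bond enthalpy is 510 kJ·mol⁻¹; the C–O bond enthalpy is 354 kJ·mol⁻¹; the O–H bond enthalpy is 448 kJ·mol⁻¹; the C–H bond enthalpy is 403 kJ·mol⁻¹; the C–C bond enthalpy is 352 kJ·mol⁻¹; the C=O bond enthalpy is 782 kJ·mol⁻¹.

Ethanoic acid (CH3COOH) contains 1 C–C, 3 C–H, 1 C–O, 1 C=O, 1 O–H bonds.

Bonds broken (reactants):
  C–C: 1 × 352 = 352
  C–H: 3 × 403 = 1209
  C–O: 1 × 354 = 354
  C=O: 1 × 782 = 782
  O–H: 1 × 448 = 448
  O=O: 2 × 510 = 1020
  Σ(broken) = 4165 kJ
Bonds formed (products):
  C=O: 4 × 782 = 3128
  O–H: 4 × 448 = 1792
  Σ(formed) = 4920 kJ
ΔH = Σ(broken) − Σ(formed) = 4165 − 4920 = −755 kJ

ΔH ≈ −755 kJ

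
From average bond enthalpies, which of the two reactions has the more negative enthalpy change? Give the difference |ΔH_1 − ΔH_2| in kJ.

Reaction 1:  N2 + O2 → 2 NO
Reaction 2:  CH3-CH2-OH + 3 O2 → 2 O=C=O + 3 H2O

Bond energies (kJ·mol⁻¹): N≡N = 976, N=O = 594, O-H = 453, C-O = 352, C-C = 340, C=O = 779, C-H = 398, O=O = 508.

Reaction 2, by 1471 kJ

Reaction 1:
  Bonds broken (reactants):
    N≡N: 1 × 976 = 976
    O=O: 1 × 508 = 508
    Σ(broken) = 1484 kJ
  Bonds formed (products):
    N=O: 2 × 594 = 1188
    Σ(formed) = 1188 kJ
  ΔH_1 = 1484 − 1188 = +296 kJ
Reaction 2:
  Bonds broken (reactants):
    C-C: 1 × 340 = 340
    C-H: 5 × 398 = 1990
    C-O: 1 × 352 = 352
    O-H: 1 × 453 = 453
    O=O: 3 × 508 = 1524
    Σ(broken) = 4659 kJ
  Bonds formed (products):
    C=O: 4 × 779 = 3116
    O-H: 6 × 453 = 2718
    Σ(formed) = 5834 kJ
  ΔH_2 = 4659 − 5834 = −1175 kJ
ΔH_1 − ΔH_2 = +1471 kJ, so reaction 2 has the more negative ΔH; |ΔH_1 − ΔH_2| = 1471 kJ.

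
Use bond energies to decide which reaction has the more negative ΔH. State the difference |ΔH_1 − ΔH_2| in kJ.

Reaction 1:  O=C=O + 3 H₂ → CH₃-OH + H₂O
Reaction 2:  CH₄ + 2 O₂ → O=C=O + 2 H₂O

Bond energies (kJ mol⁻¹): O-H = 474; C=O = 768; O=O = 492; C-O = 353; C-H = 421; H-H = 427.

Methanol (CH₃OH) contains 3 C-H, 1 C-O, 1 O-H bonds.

Reaction 1:
  Bonds broken (reactants):
    C=O: 2 × 768 = 1536
    H-H: 3 × 427 = 1281
    Σ(broken) = 2817 kJ
  Bonds formed (products):
    C-H: 3 × 421 = 1263
    C-O: 1 × 353 = 353
    O-H: 3 × 474 = 1422
    Σ(formed) = 3038 kJ
  ΔH_1 = 2817 − 3038 = −221 kJ
Reaction 2:
  Bonds broken (reactants):
    C-H: 4 × 421 = 1684
    O=O: 2 × 492 = 984
    Σ(broken) = 2668 kJ
  Bonds formed (products):
    C=O: 2 × 768 = 1536
    O-H: 4 × 474 = 1896
    Σ(formed) = 3432 kJ
  ΔH_2 = 2668 − 3432 = −764 kJ
ΔH_1 − ΔH_2 = +543 kJ, so reaction 2 has the more negative ΔH; |ΔH_1 − ΔH_2| = 543 kJ.

Reaction 2, by 543 kJ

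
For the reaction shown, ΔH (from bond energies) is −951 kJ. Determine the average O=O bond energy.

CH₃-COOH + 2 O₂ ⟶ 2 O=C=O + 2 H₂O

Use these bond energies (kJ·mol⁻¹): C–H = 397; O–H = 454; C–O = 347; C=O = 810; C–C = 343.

Let D be the O=O bond energy.
Σ(broken) = 1×343 + 3×397 + 1×347 + 1×810 + 1×454 + 2×D = 3145 + 2D
Σ(formed) = 4×810 + 4×454 = 5056
ΔH = Σ(broken) − Σ(formed) = (3145 + 2D) − (5056) = −1911 + 2D
Setting this equal to −951 kJ gives 2D = 960, so D = 480 kJ/mol.

D(O=O) ≈ 480 kJ/mol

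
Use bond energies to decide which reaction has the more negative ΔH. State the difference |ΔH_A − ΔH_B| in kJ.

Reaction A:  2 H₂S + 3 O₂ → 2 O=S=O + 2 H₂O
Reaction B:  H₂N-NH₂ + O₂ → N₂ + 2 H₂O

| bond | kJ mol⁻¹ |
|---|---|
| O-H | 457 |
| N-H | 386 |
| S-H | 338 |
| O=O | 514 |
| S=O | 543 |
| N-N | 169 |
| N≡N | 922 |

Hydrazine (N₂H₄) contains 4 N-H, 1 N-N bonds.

Reaction A:
  Bonds broken (reactants):
    O=O: 3 × 514 = 1542
    S-H: 4 × 338 = 1352
    Σ(broken) = 2894 kJ
  Bonds formed (products):
    O-H: 4 × 457 = 1828
    S=O: 4 × 543 = 2172
    Σ(formed) = 4000 kJ
  ΔH_A = 2894 − 4000 = −1106 kJ
Reaction B:
  Bonds broken (reactants):
    N-H: 4 × 386 = 1544
    N-N: 1 × 169 = 169
    O=O: 1 × 514 = 514
    Σ(broken) = 2227 kJ
  Bonds formed (products):
    N≡N: 1 × 922 = 922
    O-H: 4 × 457 = 1828
    Σ(formed) = 2750 kJ
  ΔH_B = 2227 − 2750 = −523 kJ
ΔH_A − ΔH_B = −583 kJ, so reaction A has the more negative ΔH; |ΔH_A − ΔH_B| = 583 kJ.

Reaction A, by 583 kJ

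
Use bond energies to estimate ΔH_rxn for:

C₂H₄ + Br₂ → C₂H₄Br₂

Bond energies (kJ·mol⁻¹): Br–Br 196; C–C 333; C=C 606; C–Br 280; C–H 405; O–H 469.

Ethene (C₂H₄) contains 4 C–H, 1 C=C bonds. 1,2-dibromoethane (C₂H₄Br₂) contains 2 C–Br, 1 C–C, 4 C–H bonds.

Bonds broken (reactants):
  Br–Br: 1 × 196 = 196
  C–H: 4 × 405 = 1620
  C=C: 1 × 606 = 606
  Σ(broken) = 2422 kJ
Bonds formed (products):
  C–Br: 2 × 280 = 560
  C–C: 1 × 333 = 333
  C–H: 4 × 405 = 1620
  Σ(formed) = 2513 kJ
ΔH = Σ(broken) − Σ(formed) = 2422 − 2513 = −91 kJ

ΔH ≈ −91 kJ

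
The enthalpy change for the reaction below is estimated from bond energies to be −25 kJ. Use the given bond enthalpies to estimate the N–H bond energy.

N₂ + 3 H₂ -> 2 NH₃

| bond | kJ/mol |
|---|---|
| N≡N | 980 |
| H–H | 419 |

Let D be the N–H bond energy.
Σ(broken) = 3×419 + 1×980 = 2237
Σ(formed) = 6×D = 6D
ΔH = Σ(broken) − Σ(formed) = (2237) − (6D) = +2237 − 6D
Setting this equal to −25 kJ gives 6D = 2262, so D = 377 kJ/mol.

D(N–H) ≈ 377 kJ/mol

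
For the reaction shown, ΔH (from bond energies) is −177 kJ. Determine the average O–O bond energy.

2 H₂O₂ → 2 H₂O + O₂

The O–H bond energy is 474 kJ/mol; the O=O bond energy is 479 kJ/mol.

D(O–O) ≈ 151 kJ/mol

Let D be the O–O bond energy.
Σ(broken) = 4×474 + 2×D = 1896 + 2D
Σ(formed) = 4×474 + 1×479 = 2375
ΔH = Σ(broken) − Σ(formed) = (1896 + 2D) − (2375) = −479 + 2D
Setting this equal to −177 kJ gives 2D = 302, so D = 151 kJ/mol.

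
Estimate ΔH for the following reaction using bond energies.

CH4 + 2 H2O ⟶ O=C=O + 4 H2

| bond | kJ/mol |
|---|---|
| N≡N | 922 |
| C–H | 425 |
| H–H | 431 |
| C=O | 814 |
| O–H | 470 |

Bonds broken (reactants):
  C–H: 4 × 425 = 1700
  O–H: 4 × 470 = 1880
  Σ(broken) = 3580 kJ
Bonds formed (products):
  C=O: 2 × 814 = 1628
  H–H: 4 × 431 = 1724
  Σ(formed) = 3352 kJ
ΔH = Σ(broken) − Σ(formed) = 3580 − 3352 = +228 kJ

ΔH ≈ +228 kJ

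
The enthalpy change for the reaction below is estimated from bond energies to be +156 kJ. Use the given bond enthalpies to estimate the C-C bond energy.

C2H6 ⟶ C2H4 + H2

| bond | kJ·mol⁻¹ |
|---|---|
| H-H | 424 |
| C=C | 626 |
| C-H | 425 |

Let D be the C-C bond energy.
Σ(broken) = 1×D + 6×425 = 2550 + D
Σ(formed) = 4×425 + 1×626 + 1×424 = 2750
ΔH = Σ(broken) − Σ(formed) = (2550 + D) − (2750) = −200 + D
Setting this equal to +156 kJ gives D = 356 kJ/mol.

D(C-C) ≈ 356 kJ/mol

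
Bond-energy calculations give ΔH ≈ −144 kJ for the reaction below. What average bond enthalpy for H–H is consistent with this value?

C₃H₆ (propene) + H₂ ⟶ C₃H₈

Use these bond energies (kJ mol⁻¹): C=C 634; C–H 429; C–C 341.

Let D be the H–H bond energy.
Σ(broken) = 1×341 + 6×429 + 1×634 + 1×D = 3549 + D
Σ(formed) = 2×341 + 8×429 = 4114
ΔH = Σ(broken) − Σ(formed) = (3549 + D) − (4114) = −565 + D
Setting this equal to −144 kJ gives D = 421 kJ/mol.

D(H–H) ≈ 421 kJ/mol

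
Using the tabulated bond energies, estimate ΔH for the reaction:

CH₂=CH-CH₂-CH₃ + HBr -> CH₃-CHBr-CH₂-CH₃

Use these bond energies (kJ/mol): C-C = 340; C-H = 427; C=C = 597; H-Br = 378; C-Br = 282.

Bonds broken (reactants):
  C-C: 2 × 340 = 680
  C-H: 8 × 427 = 3416
  C=C: 1 × 597 = 597
  H-Br: 1 × 378 = 378
  Σ(broken) = 5071 kJ
Bonds formed (products):
  C-Br: 1 × 282 = 282
  C-C: 3 × 340 = 1020
  C-H: 9 × 427 = 3843
  Σ(formed) = 5145 kJ
ΔH = Σ(broken) − Σ(formed) = 5071 − 5145 = −74 kJ

ΔH ≈ −74 kJ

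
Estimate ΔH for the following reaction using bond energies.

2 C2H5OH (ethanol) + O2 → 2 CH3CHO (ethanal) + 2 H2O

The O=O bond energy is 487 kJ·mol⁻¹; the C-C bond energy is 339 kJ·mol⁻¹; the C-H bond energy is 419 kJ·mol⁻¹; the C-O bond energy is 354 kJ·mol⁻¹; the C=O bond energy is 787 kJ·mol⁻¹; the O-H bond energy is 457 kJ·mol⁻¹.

ΔH ≈ −455 kJ

Bonds broken (reactants):
  C-C: 2 × 339 = 678
  C-H: 10 × 419 = 4190
  C-O: 2 × 354 = 708
  O-H: 2 × 457 = 914
  O=O: 1 × 487 = 487
  Σ(broken) = 6977 kJ
Bonds formed (products):
  C-C: 2 × 339 = 678
  C-H: 8 × 419 = 3352
  C=O: 2 × 787 = 1574
  O-H: 4 × 457 = 1828
  Σ(formed) = 7432 kJ
ΔH = Σ(broken) − Σ(formed) = 6977 − 7432 = −455 kJ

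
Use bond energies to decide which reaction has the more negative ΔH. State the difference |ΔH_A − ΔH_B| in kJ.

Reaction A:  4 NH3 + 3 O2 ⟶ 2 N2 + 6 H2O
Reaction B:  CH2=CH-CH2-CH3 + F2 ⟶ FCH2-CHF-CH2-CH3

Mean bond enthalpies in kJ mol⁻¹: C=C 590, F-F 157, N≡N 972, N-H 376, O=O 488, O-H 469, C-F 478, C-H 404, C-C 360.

Reaction A, by 1027 kJ

Reaction A:
  Bonds broken (reactants):
    N-H: 12 × 376 = 4512
    O=O: 3 × 488 = 1464
    Σ(broken) = 5976 kJ
  Bonds formed (products):
    N≡N: 2 × 972 = 1944
    O-H: 12 × 469 = 5628
    Σ(formed) = 7572 kJ
  ΔH_A = 5976 − 7572 = −1596 kJ
Reaction B:
  Bonds broken (reactants):
    C-C: 2 × 360 = 720
    C-H: 8 × 404 = 3232
    C=C: 1 × 590 = 590
    F-F: 1 × 157 = 157
    Σ(broken) = 4699 kJ
  Bonds formed (products):
    C-C: 3 × 360 = 1080
    C-F: 2 × 478 = 956
    C-H: 8 × 404 = 3232
    Σ(formed) = 5268 kJ
  ΔH_B = 4699 − 5268 = −569 kJ
ΔH_A − ΔH_B = −1027 kJ, so reaction A has the more negative ΔH; |ΔH_A − ΔH_B| = 1027 kJ.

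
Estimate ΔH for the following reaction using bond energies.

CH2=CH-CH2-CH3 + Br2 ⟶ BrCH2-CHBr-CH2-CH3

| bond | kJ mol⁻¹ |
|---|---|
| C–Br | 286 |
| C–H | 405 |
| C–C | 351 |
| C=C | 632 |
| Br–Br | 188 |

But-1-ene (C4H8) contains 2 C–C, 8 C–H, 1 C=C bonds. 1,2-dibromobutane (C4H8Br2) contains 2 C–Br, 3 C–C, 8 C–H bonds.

ΔH ≈ −103 kJ

Bonds broken (reactants):
  Br–Br: 1 × 188 = 188
  C–C: 2 × 351 = 702
  C–H: 8 × 405 = 3240
  C=C: 1 × 632 = 632
  Σ(broken) = 4762 kJ
Bonds formed (products):
  C–Br: 2 × 286 = 572
  C–C: 3 × 351 = 1053
  C–H: 8 × 405 = 3240
  Σ(formed) = 4865 kJ
ΔH = Σ(broken) − Σ(formed) = 4762 − 4865 = −103 kJ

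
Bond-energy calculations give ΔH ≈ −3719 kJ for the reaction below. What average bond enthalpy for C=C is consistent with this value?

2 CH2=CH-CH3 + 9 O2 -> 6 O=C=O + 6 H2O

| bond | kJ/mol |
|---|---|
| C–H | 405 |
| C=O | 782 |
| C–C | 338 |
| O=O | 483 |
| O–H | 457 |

D(C=C) ≈ 633 kJ/mol

Let D be the C=C bond energy.
Σ(broken) = 2×338 + 12×405 + 2×D + 9×483 = 9883 + 2D
Σ(formed) = 12×782 + 12×457 = 14868
ΔH = Σ(broken) − Σ(formed) = (9883 + 2D) − (14868) = −4985 + 2D
Setting this equal to −3719 kJ gives 2D = 1266, so D = 633 kJ/mol.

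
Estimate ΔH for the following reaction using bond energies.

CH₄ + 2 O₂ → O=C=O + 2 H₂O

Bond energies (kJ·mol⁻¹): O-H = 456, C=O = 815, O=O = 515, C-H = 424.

Bonds broken (reactants):
  C-H: 4 × 424 = 1696
  O=O: 2 × 515 = 1030
  Σ(broken) = 2726 kJ
Bonds formed (products):
  C=O: 2 × 815 = 1630
  O-H: 4 × 456 = 1824
  Σ(formed) = 3454 kJ
ΔH = Σ(broken) − Σ(formed) = 2726 − 3454 = −728 kJ

ΔH ≈ −728 kJ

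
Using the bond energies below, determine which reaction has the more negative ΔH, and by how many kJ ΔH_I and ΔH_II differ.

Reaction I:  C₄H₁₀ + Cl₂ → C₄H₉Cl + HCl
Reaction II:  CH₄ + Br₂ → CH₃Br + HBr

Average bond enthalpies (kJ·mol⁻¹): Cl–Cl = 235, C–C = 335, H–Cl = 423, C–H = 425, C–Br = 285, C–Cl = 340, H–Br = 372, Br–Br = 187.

Reaction I:
  Bonds broken (reactants):
    C–C: 3 × 335 = 1005
    C–H: 10 × 425 = 4250
    Cl–Cl: 1 × 235 = 235
    Σ(broken) = 5490 kJ
  Bonds formed (products):
    C–C: 3 × 335 = 1005
    C–Cl: 1 × 340 = 340
    C–H: 9 × 425 = 3825
    H–Cl: 1 × 423 = 423
    Σ(formed) = 5593 kJ
  ΔH_I = 5490 − 5593 = −103 kJ
Reaction II:
  Bonds broken (reactants):
    Br–Br: 1 × 187 = 187
    C–H: 4 × 425 = 1700
    Σ(broken) = 1887 kJ
  Bonds formed (products):
    C–Br: 1 × 285 = 285
    C–H: 3 × 425 = 1275
    H–Br: 1 × 372 = 372
    Σ(formed) = 1932 kJ
  ΔH_II = 1887 − 1932 = −45 kJ
ΔH_I − ΔH_II = −58 kJ, so reaction I has the more negative ΔH; |ΔH_I − ΔH_II| = 58 kJ.

Reaction I, by 58 kJ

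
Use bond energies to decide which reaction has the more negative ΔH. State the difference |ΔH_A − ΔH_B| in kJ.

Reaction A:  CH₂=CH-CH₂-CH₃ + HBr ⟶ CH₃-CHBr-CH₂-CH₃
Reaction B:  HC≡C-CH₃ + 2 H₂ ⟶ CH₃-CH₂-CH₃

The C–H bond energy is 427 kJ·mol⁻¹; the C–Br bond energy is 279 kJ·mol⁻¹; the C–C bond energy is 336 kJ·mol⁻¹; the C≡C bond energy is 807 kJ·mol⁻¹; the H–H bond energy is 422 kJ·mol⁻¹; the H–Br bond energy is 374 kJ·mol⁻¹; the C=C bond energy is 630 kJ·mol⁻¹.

Reaction B, by 355 kJ

Reaction A:
  Bonds broken (reactants):
    C–C: 2 × 336 = 672
    C–H: 8 × 427 = 3416
    C=C: 1 × 630 = 630
    H–Br: 1 × 374 = 374
    Σ(broken) = 5092 kJ
  Bonds formed (products):
    C–Br: 1 × 279 = 279
    C–C: 3 × 336 = 1008
    C–H: 9 × 427 = 3843
    Σ(formed) = 5130 kJ
  ΔH_A = 5092 − 5130 = −38 kJ
Reaction B:
  Bonds broken (reactants):
    C≡C: 1 × 807 = 807
    C–C: 1 × 336 = 336
    C–H: 4 × 427 = 1708
    H–H: 2 × 422 = 844
    Σ(broken) = 3695 kJ
  Bonds formed (products):
    C–C: 2 × 336 = 672
    C–H: 8 × 427 = 3416
    Σ(formed) = 4088 kJ
  ΔH_B = 3695 − 4088 = −393 kJ
ΔH_A − ΔH_B = +355 kJ, so reaction B has the more negative ΔH; |ΔH_A − ΔH_B| = 355 kJ.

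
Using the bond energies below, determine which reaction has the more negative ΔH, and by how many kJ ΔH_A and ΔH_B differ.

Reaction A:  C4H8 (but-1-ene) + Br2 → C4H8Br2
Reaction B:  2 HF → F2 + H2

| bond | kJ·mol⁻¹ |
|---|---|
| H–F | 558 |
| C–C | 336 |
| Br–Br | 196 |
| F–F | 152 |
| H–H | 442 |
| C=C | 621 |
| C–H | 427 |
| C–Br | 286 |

Reaction A:
  Bonds broken (reactants):
    Br–Br: 1 × 196 = 196
    C–C: 2 × 336 = 672
    C–H: 8 × 427 = 3416
    C=C: 1 × 621 = 621
    Σ(broken) = 4905 kJ
  Bonds formed (products):
    C–Br: 2 × 286 = 572
    C–C: 3 × 336 = 1008
    C–H: 8 × 427 = 3416
    Σ(formed) = 4996 kJ
  ΔH_A = 4905 − 4996 = −91 kJ
Reaction B:
  Bonds broken (reactants):
    H–F: 2 × 558 = 1116
    Σ(broken) = 1116 kJ
  Bonds formed (products):
    F–F: 1 × 152 = 152
    H–H: 1 × 442 = 442
    Σ(formed) = 594 kJ
  ΔH_B = 1116 − 594 = +522 kJ
ΔH_A − ΔH_B = −613 kJ, so reaction A has the more negative ΔH; |ΔH_A − ΔH_B| = 613 kJ.

Reaction A, by 613 kJ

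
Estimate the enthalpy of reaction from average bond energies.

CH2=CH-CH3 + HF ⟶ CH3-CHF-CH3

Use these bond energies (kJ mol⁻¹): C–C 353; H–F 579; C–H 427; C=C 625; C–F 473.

ΔH ≈ −49 kJ

Bonds broken (reactants):
  C–C: 1 × 353 = 353
  C–H: 6 × 427 = 2562
  C=C: 1 × 625 = 625
  H–F: 1 × 579 = 579
  Σ(broken) = 4119 kJ
Bonds formed (products):
  C–C: 2 × 353 = 706
  C–F: 1 × 473 = 473
  C–H: 7 × 427 = 2989
  Σ(formed) = 4168 kJ
ΔH = Σ(broken) − Σ(formed) = 4119 − 4168 = −49 kJ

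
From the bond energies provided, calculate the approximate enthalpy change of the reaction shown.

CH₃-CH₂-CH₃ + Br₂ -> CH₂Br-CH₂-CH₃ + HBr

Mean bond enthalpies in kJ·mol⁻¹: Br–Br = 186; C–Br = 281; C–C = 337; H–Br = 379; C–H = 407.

ΔH ≈ −67 kJ

Bonds broken (reactants):
  Br–Br: 1 × 186 = 186
  C–C: 2 × 337 = 674
  C–H: 8 × 407 = 3256
  Σ(broken) = 4116 kJ
Bonds formed (products):
  C–Br: 1 × 281 = 281
  C–C: 2 × 337 = 674
  C–H: 7 × 407 = 2849
  H–Br: 1 × 379 = 379
  Σ(formed) = 4183 kJ
ΔH = Σ(broken) − Σ(formed) = 4116 − 4183 = −67 kJ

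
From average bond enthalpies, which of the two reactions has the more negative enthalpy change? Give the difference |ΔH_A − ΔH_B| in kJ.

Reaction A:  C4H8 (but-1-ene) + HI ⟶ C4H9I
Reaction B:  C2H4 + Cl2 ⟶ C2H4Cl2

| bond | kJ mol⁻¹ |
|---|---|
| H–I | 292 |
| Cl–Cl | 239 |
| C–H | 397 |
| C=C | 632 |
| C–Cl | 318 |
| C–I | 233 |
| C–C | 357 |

Reaction B, by 59 kJ

Reaction A:
  Bonds broken (reactants):
    C–C: 2 × 357 = 714
    C–H: 8 × 397 = 3176
    C=C: 1 × 632 = 632
    H–I: 1 × 292 = 292
    Σ(broken) = 4814 kJ
  Bonds formed (products):
    C–C: 3 × 357 = 1071
    C–H: 9 × 397 = 3573
    C–I: 1 × 233 = 233
    Σ(formed) = 4877 kJ
  ΔH_A = 4814 − 4877 = −63 kJ
Reaction B:
  Bonds broken (reactants):
    C–H: 4 × 397 = 1588
    C=C: 1 × 632 = 632
    Cl–Cl: 1 × 239 = 239
    Σ(broken) = 2459 kJ
  Bonds formed (products):
    C–C: 1 × 357 = 357
    C–Cl: 2 × 318 = 636
    C–H: 4 × 397 = 1588
    Σ(formed) = 2581 kJ
  ΔH_B = 2459 − 2581 = −122 kJ
ΔH_A − ΔH_B = +59 kJ, so reaction B has the more negative ΔH; |ΔH_A − ΔH_B| = 59 kJ.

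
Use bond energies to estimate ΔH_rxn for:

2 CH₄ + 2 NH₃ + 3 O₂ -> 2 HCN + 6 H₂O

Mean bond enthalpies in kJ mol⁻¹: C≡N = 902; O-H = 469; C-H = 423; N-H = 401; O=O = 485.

Bonds broken (reactants):
  C-H: 8 × 423 = 3384
  N-H: 6 × 401 = 2406
  O=O: 3 × 485 = 1455
  Σ(broken) = 7245 kJ
Bonds formed (products):
  C≡N: 2 × 902 = 1804
  C-H: 2 × 423 = 846
  O-H: 12 × 469 = 5628
  Σ(formed) = 8278 kJ
ΔH = Σ(broken) − Σ(formed) = 7245 − 8278 = −1033 kJ

ΔH ≈ −1033 kJ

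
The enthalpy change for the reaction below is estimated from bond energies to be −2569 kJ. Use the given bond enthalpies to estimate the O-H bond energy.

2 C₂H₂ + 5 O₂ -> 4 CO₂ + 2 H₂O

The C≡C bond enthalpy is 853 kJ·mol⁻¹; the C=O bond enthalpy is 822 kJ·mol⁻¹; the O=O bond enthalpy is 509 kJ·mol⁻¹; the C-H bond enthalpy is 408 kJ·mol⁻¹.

Let D be the O-H bond energy.
Σ(broken) = 2×853 + 4×408 + 5×509 = 5883
Σ(formed) = 8×822 + 4×D = 6576 + 4D
ΔH = Σ(broken) − Σ(formed) = (5883) − (6576 + 4D) = −693 − 4D
Setting this equal to −2569 kJ gives 4D = 1876, so D = 469 kJ/mol.

D(O-H) ≈ 469 kJ/mol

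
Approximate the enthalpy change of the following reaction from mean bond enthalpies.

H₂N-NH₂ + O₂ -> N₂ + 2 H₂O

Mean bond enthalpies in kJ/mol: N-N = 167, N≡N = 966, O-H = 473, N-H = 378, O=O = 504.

ΔH ≈ −675 kJ

Bonds broken (reactants):
  N-H: 4 × 378 = 1512
  N-N: 1 × 167 = 167
  O=O: 1 × 504 = 504
  Σ(broken) = 2183 kJ
Bonds formed (products):
  N≡N: 1 × 966 = 966
  O-H: 4 × 473 = 1892
  Σ(formed) = 2858 kJ
ΔH = Σ(broken) − Σ(formed) = 2183 − 2858 = −675 kJ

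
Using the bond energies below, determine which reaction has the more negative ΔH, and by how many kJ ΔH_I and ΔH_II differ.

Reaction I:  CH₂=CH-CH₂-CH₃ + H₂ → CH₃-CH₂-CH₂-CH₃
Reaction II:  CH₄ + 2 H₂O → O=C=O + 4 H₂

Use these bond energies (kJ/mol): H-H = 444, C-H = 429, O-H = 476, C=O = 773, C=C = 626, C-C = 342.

Reaction I, by 428 kJ

Reaction I:
  Bonds broken (reactants):
    C-C: 2 × 342 = 684
    C-H: 8 × 429 = 3432
    C=C: 1 × 626 = 626
    H-H: 1 × 444 = 444
    Σ(broken) = 5186 kJ
  Bonds formed (products):
    C-C: 3 × 342 = 1026
    C-H: 10 × 429 = 4290
    Σ(formed) = 5316 kJ
  ΔH_I = 5186 − 5316 = −130 kJ
Reaction II:
  Bonds broken (reactants):
    C-H: 4 × 429 = 1716
    O-H: 4 × 476 = 1904
    Σ(broken) = 3620 kJ
  Bonds formed (products):
    C=O: 2 × 773 = 1546
    H-H: 4 × 444 = 1776
    Σ(formed) = 3322 kJ
  ΔH_II = 3620 − 3322 = +298 kJ
ΔH_I − ΔH_II = −428 kJ, so reaction I has the more negative ΔH; |ΔH_I − ΔH_II| = 428 kJ.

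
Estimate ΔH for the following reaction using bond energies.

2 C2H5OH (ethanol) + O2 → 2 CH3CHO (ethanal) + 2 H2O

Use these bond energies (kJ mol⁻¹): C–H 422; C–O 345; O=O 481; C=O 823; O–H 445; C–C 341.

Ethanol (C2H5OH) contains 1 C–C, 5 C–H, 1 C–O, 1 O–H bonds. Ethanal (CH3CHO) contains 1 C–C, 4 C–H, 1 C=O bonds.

ΔH ≈ −521 kJ

Bonds broken (reactants):
  C–C: 2 × 341 = 682
  C–H: 10 × 422 = 4220
  C–O: 2 × 345 = 690
  O–H: 2 × 445 = 890
  O=O: 1 × 481 = 481
  Σ(broken) = 6963 kJ
Bonds formed (products):
  C–C: 2 × 341 = 682
  C–H: 8 × 422 = 3376
  C=O: 2 × 823 = 1646
  O–H: 4 × 445 = 1780
  Σ(formed) = 7484 kJ
ΔH = Σ(broken) − Σ(formed) = 6963 − 7484 = −521 kJ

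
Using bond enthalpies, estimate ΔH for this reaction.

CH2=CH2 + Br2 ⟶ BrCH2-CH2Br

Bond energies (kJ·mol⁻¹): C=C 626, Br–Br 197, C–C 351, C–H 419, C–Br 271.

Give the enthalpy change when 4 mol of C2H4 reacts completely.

ΔH = −280 kJ

Bonds broken (reactants):
  Br–Br: 1 × 197 = 197
  C–H: 4 × 419 = 1676
  C=C: 1 × 626 = 626
  Σ(broken) = 2499 kJ
Bonds formed (products):
  C–Br: 2 × 271 = 542
  C–C: 1 × 351 = 351
  C–H: 4 × 419 = 1676
  Σ(formed) = 2569 kJ
ΔH = Σ(broken) − Σ(formed) = 2499 − 2569 = −70 kJ
For 4× the reaction as written: 4 × (−70) = −280 kJ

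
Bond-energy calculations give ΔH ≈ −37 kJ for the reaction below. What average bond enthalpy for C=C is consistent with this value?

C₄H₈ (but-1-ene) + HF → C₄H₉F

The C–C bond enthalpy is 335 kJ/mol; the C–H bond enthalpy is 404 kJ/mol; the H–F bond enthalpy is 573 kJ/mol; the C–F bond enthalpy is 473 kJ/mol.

D(C=C) ≈ 602 kJ/mol

Let D be the C=C bond energy.
Σ(broken) = 2×335 + 8×404 + 1×D + 1×573 = 4475 + D
Σ(formed) = 3×335 + 1×473 + 9×404 = 5114
ΔH = Σ(broken) − Σ(formed) = (4475 + D) − (5114) = −639 + D
Setting this equal to −37 kJ gives D = 602 kJ/mol.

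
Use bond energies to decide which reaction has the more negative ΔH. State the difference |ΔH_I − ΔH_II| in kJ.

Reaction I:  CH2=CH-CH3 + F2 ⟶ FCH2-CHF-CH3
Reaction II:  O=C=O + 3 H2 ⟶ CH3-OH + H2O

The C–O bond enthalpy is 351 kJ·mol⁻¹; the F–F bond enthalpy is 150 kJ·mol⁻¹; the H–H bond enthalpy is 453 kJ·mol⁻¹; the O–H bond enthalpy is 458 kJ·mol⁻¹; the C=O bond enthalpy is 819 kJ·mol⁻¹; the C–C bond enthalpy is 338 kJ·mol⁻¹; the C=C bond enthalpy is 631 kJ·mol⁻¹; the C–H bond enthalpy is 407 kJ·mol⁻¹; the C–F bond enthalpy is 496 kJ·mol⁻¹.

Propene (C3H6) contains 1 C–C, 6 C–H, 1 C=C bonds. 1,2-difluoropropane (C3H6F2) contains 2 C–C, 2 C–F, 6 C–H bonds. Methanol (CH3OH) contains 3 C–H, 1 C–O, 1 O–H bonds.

Reaction I:
  Bonds broken (reactants):
    C–C: 1 × 338 = 338
    C–H: 6 × 407 = 2442
    C=C: 1 × 631 = 631
    F–F: 1 × 150 = 150
    Σ(broken) = 3561 kJ
  Bonds formed (products):
    C–C: 2 × 338 = 676
    C–F: 2 × 496 = 992
    C–H: 6 × 407 = 2442
    Σ(formed) = 4110 kJ
  ΔH_I = 3561 − 4110 = −549 kJ
Reaction II:
  Bonds broken (reactants):
    C=O: 2 × 819 = 1638
    H–H: 3 × 453 = 1359
    Σ(broken) = 2997 kJ
  Bonds formed (products):
    C–H: 3 × 407 = 1221
    C–O: 1 × 351 = 351
    O–H: 3 × 458 = 1374
    Σ(formed) = 2946 kJ
  ΔH_II = 2997 − 2946 = +51 kJ
ΔH_I − ΔH_II = −600 kJ, so reaction I has the more negative ΔH; |ΔH_I − ΔH_II| = 600 kJ.

Reaction I, by 600 kJ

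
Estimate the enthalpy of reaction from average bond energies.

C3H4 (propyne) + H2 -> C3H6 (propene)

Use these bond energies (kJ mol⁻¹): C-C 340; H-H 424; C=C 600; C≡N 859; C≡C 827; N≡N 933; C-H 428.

ΔH ≈ −205 kJ

Bonds broken (reactants):
  C≡C: 1 × 827 = 827
  C-C: 1 × 340 = 340
  C-H: 4 × 428 = 1712
  H-H: 1 × 424 = 424
  Σ(broken) = 3303 kJ
Bonds formed (products):
  C-C: 1 × 340 = 340
  C-H: 6 × 428 = 2568
  C=C: 1 × 600 = 600
  Σ(formed) = 3508 kJ
ΔH = Σ(broken) − Σ(formed) = 3303 − 3508 = −205 kJ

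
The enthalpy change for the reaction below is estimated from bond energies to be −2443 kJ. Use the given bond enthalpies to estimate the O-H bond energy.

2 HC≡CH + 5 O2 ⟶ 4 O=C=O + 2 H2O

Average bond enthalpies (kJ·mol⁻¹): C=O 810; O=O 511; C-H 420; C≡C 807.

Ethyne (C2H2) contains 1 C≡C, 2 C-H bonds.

Let D be the O-H bond energy.
Σ(broken) = 2×807 + 4×420 + 5×511 = 5849
Σ(formed) = 8×810 + 4×D = 6480 + 4D
ΔH = Σ(broken) − Σ(formed) = (5849) − (6480 + 4D) = −631 − 4D
Setting this equal to −2443 kJ gives 4D = 1812, so D = 453 kJ/mol.

D(O-H) ≈ 453 kJ/mol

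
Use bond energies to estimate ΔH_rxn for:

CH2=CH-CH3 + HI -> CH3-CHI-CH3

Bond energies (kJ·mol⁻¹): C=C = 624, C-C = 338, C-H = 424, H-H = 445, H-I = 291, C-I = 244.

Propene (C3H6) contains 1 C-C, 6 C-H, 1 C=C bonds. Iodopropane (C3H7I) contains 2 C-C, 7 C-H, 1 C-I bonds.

ΔH ≈ −91 kJ

Bonds broken (reactants):
  C-C: 1 × 338 = 338
  C-H: 6 × 424 = 2544
  C=C: 1 × 624 = 624
  H-I: 1 × 291 = 291
  Σ(broken) = 3797 kJ
Bonds formed (products):
  C-C: 2 × 338 = 676
  C-H: 7 × 424 = 2968
  C-I: 1 × 244 = 244
  Σ(formed) = 3888 kJ
ΔH = Σ(broken) − Σ(formed) = 3797 − 3888 = −91 kJ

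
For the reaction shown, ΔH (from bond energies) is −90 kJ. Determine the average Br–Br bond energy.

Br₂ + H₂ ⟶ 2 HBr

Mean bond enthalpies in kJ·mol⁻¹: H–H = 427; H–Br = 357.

D(Br–Br) ≈ 197 kJ/mol

Let D be the Br–Br bond energy.
Σ(broken) = 1×D + 1×427 = 427 + D
Σ(formed) = 2×357 = 714
ΔH = Σ(broken) − Σ(formed) = (427 + D) − (714) = −287 + D
Setting this equal to −90 kJ gives D = 197 kJ/mol.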